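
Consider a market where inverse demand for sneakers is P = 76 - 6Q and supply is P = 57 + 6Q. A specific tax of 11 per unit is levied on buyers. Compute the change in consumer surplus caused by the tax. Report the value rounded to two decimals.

-6.19

Pre-tax equilibrium: 76 - 6Q = 57 + 6Q gives Q* = 1.5833, P* = 66.5.
A tax on buyers shifts demand down by 11: (76 - 11) - 6Q = 57 + 6Q, so Q_t = 0.6667. Buyers pay P_b = 72; sellers receive P_s = P_b - 11 = 61.
Consumers lose the trapezoid between P* and P_b out to Q_t plus the triangle from Q_t to Q*: change in CS = 1.3333 - 7.5208 = -6.1875.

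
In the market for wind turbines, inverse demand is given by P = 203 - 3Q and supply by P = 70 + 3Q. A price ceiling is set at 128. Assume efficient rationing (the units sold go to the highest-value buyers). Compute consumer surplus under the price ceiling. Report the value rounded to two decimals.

889.33

Free-market equilibrium: 203 - 3Q = 70 + 3Q gives Q* = 22.1667, P* = 136.5.
At the ceiling price 128, quantity supplied is (128 - 70)/3 = 19.3333; supply is the short side, so Q = 19.3333 trades at P = 128.
The demand price at Q = 19.3333 is 145. CS is the trapezoid between demand and 128 over [0, 19.3333]: (1/2)[(203 - 128) + (145 - 128)](19.3333) = 889.3333.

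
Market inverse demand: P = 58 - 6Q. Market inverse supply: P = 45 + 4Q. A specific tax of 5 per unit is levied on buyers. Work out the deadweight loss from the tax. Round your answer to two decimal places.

1.25

Pre-tax equilibrium: 58 - 6Q = 45 + 4Q gives Q* = 1.3, P* = 50.2.
A tax on buyers shifts demand down by 5: (58 - 5) - 6Q = 45 + 4Q, so Q_t = 0.8. Buyers pay P_b = 53.2; sellers receive P_s = P_b - 5 = 48.2.
The welfare triangle lost has base Q* - Q_t = 0.5 and height t = 5, so DWL = (1/2)(0.5)(5) = 1.25.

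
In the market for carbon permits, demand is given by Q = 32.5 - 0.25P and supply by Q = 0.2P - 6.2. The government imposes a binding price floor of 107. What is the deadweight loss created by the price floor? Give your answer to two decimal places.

124.03

Rewriting demand in inverse form: P = 130 - 4Q.
Rewriting supply in inverse form: P = 31 + 5Q.
Free-market equilibrium: 130 - 4Q = 31 + 5Q gives Q* = 11, P* = 86.
At P = 107, buyers demand (130 - 107)/4 = 5.75 while sellers would supply more, so the quantity traded is 5.75 at price 107.
At Q = 5.75 the demand price is 107 and the supply price is 59.75. Deadweight loss is the triangle between the curves from 5.75 to 11: (1/2)(107 - 59.75)(11 - 5.75) = 124.0312.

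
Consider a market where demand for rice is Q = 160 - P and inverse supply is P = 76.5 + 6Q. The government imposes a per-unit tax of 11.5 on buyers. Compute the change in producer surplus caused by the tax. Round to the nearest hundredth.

Rewriting demand in inverse form: P = 160 - Q.
Pre-tax equilibrium: 160 - Q = 76.5 + 6Q gives Q* = 11.9286, P* = 148.0714.
A tax on buyers shifts demand down by 11.5: (160 - 11.5) - Q = 76.5 + 6Q, so Q_t = 10.2857. Buyers pay P_b = 149.7143; sellers receive P_s = P_b - 11.5 = 138.2143.
PS falls from (1/2)(11.9286)(71.5714) = 426.8724 to (1/2)(10.2857)(61.7143) = 317.3878, a change of -109.4847.

-109.48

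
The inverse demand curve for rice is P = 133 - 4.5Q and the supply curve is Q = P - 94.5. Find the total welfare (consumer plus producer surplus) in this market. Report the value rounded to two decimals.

134.75

Rewriting supply in inverse form: P = 94.5 + Q.
Setting demand equal to supply, 38.5 = 5.5Q, so Q* = 7 and P* = 101.5.
Total surplus is the full triangle between the curves from 0 to Q*: (1/2)(7)(133 - 94.5) = 134.75.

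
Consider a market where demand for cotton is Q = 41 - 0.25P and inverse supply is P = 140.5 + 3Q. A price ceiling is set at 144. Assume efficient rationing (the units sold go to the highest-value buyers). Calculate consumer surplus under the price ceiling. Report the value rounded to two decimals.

Rewriting demand in inverse form: P = 164 - 4Q.
Without the control, 164 - 4Q = 140.5 + 3Q so Q* = 3.3571 and P* = 150.5714.
At the ceiling price 144, quantity supplied is (144 - 140.5)/3 = 1.1667; supply is the short side, so Q = 1.1667 trades at P = 144.
The demand price at Q = 1.1667 is 159.3333. CS is the trapezoid between demand and 144 over [0, 1.1667]: (1/2)[(164 - 144) + (159.3333 - 144)](1.1667) = 20.6111.

20.61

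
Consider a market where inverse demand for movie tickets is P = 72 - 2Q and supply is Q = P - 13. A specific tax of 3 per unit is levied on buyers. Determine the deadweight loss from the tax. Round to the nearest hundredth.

1.50

Rewriting supply in inverse form: P = 13 + Q.
Pre-tax equilibrium: 72 - 2Q = 13 + Q gives Q* = 19.6667, P* = 32.6667.
A tax on buyers shifts demand down by 3: (72 - 3) - 2Q = 13 + Q, so Q_t = 18.6667. Buyers pay P_b = 34.6667; sellers receive P_s = P_b - 3 = 31.6667.
Deadweight loss is the triangle between the curves from Q_t to Q*: (1/2)(19.6667 - 18.6667)(3) = 1.5.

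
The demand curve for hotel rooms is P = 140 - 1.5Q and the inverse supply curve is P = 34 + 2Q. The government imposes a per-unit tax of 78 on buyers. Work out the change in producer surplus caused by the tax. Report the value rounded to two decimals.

Pre-tax equilibrium: 140 - 1.5Q = 34 + 2Q gives Q* = 30.2857, P* = 94.5714.
With the tax, buyers' net willingness to pay falls by 78: (140 - 78) - 1.5Q = 34 + 2Q, so Q_t = 8. Buyers pay P_b = 128; sellers receive P_s = P_b - 78 = 50.
PS falls from (1/2)(30.2857)(60.5714) = 917.2245 to (1/2)(8)(16) = 64, a change of -853.2245.

-853.22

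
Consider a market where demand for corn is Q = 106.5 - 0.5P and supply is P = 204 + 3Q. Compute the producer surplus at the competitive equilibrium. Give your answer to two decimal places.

4.86

Rewriting demand in inverse form: P = 213 - 2Q.
Setting demand equal to supply, 9 = 5Q, so Q* = 1.8 and P* = 209.4.
Producer surplus is the triangle above supply below P*: (1/2)(1.8)(209.4 - 204) = (1/2)(1.8)(5.4) = 4.86.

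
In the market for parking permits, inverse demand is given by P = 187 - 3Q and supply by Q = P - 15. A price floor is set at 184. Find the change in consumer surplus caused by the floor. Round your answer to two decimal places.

-2772.00

Rewriting supply in inverse form: P = 15 + Q.
Without the control, 187 - 3Q = 15 + Q so Q* = 43 and P* = 58.
At P = 184, buyers demand (187 - 184)/3 = 1 while sellers would supply more, so the quantity traded is 1 at price 184.
CS goes from (1/2)(43)(129) = 2773.5 to 1.5 (computed as (187 - 184)(1) - (1/2)(3)(1)^2), a change of -2772.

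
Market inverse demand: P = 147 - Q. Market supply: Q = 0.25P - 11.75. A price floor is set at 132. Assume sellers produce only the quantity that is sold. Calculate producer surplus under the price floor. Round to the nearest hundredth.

825.00

Rewriting supply in inverse form: P = 47 + 4Q.
Without the control, 147 - Q = 47 + 4Q so Q* = 20 and P* = 127.
At P = 132, buyers demand (147 - 132)/1 = 15 while sellers would supply more, so the quantity traded is 15 at price 132.
The supply price at Q = 15 is 107. PS is the trapezoid between 132 and supply over [0, 15]: (1/2)[(132 - 47) + (132 - 107)](15) = 825.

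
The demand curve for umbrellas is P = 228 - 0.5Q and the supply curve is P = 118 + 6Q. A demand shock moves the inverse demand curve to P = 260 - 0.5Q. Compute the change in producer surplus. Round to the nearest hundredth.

572.59

Initial equilibrium: Q_0 = 16.9231, P_0 = 219.5385; CS_0 = (1/2)(16.9231)(8.4615) = 71.5976, PS_0 = (1/2)(16.9231)(101.5385) = 859.1716.
New equilibrium: 260 - 0.5Q = 118 + 6Q gives Q_1 = 21.8462, P_1 = 249.0769; CS_1 = 119.3136, PS_1 = 1431.7633.
Change in producer surplus = 1431.7633 - 859.1716 = 572.5917.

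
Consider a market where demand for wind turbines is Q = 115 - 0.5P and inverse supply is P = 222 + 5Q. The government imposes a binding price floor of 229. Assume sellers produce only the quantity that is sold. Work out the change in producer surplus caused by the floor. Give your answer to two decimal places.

-0.39

Rewriting demand in inverse form: P = 230 - 2Q.
Without the control, 230 - 2Q = 222 + 5Q so Q* = 1.1429 and P* = 227.7143.
At P = 229, buyers demand (230 - 229)/2 = 0.5 while sellers would supply more, so the quantity traded is 0.5 at price 229.
PS goes from (1/2)(1.1429)(5.7143) = 3.2653 to 2.875 (computed as (229 - 222)(0.5) - (1/2)(5)(0.5)^2), a change of -0.3903.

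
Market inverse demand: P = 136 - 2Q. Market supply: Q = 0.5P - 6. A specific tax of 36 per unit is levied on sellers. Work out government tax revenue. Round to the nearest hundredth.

792.00

Rewriting supply in inverse form: P = 12 + 2Q.
Pre-tax equilibrium: 136 - 2Q = 12 + 2Q gives Q* = 31, P* = 74.
A tax on sellers shifts supply up by 36: 136 - 2Q = 12 + 2Q + 36, so Q_t = 22. Buyers pay P_b = 92; sellers receive P_s = P_b - 36 = 56.
Revenue is the tax times quantity traded: 36 x 22 = 792.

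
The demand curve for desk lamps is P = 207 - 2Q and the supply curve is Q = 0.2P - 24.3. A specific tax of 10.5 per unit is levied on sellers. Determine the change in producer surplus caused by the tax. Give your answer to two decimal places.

Rewriting supply in inverse form: P = 121.5 + 5Q.
Pre-tax equilibrium: 207 - 2Q = 121.5 + 5Q gives Q* = 12.2143, P* = 182.5714.
A tax on sellers shifts supply up by 10.5: 207 - 2Q = 121.5 + 5Q + 10.5, so Q_t = 10.7143. Buyers pay P_b = 185.5714; sellers receive P_s = P_b - 10.5 = 175.0714.
Producers lose the trapezoid between P_s and P* out to Q_t plus the triangle from Q_t to Q*: change in PS = 286.9898 - 372.9719 = -85.9821.

-85.98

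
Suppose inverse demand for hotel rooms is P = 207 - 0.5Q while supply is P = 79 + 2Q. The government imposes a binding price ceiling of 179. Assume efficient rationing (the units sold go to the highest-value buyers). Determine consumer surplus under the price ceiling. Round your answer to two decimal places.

Free-market equilibrium: 207 - 0.5Q = 79 + 2Q gives Q* = 51.2, P* = 181.4.
At P = 179, sellers supply (179 - 79)/2 = 50 while buyers want more, so the quantity traded is 50 at price 179.
The demand price at Q = 50 is 182. CS is the trapezoid between demand and 179 over [0, 50]: (1/2)[(207 - 179) + (182 - 179)](50) = 775.

775.00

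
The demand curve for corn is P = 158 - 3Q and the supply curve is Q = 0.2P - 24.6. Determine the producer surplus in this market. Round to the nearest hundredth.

47.85

Rewriting supply in inverse form: P = 123 + 5Q.
Set 158 - 3Q = 123 + 5Q, which gives 35 = 8Q, so Q* = 4.375 and P* = 158 - 3(4.375) = 144.875.
PS is the area between P* and the supply curve from 0 to Q*: (1/2)(4.375)(21.875) = 47.8516.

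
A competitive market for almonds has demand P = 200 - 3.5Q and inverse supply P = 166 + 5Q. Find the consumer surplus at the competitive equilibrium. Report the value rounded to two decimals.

28.00

Equilibrium: 200 - 3.5Q = 166 + 5Q, so Q* = 4 and P* = 186.
Consumer surplus is the triangle under demand above P*: (1/2)(4)(200 - 186) = (1/2)(4)(14) = 28.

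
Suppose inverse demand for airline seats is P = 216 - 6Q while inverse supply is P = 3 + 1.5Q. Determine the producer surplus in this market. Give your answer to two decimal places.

Setting demand equal to supply, 213 = 7.5Q, so Q* = 28.4 and P* = 45.6.
The supply curve's price intercept is 3, so PS = (1/2)(Q*)(P* - 3) = (1/2)(28.4)(42.6) = 604.92.

604.92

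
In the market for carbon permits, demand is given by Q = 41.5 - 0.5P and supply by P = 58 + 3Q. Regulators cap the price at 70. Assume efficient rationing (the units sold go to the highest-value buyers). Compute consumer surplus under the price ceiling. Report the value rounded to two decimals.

Rewriting demand in inverse form: P = 83 - 2Q.
Free-market equilibrium: 83 - 2Q = 58 + 3Q gives Q* = 5, P* = 73.
At the ceiling price 70, quantity supplied is (70 - 58)/3 = 4; supply is the short side, so Q = 4 trades at P = 70.
The demand price at Q = 4 is 75. CS is the trapezoid between demand and 70 over [0, 4]: (1/2)[(83 - 70) + (75 - 70)](4) = 36.

36.00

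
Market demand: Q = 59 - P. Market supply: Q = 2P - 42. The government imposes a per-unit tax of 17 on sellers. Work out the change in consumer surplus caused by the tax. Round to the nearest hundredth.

-222.89

Rewriting demand in inverse form: P = 59 - Q.
Rewriting supply in inverse form: P = 21 + 0.5Q.
Pre-tax equilibrium: 59 - Q = 21 + 0.5Q gives Q* = 25.3333, P* = 33.6667.
With the tax, sellers need 17 more per unit: 59 - Q = 21 + 0.5Q + 17, so Q_t = 14. Buyers pay P_b = 45; sellers receive P_s = P_b - 17 = 28.
Consumers lose the trapezoid between P* and P_b out to Q_t plus the triangle from Q_t to Q*: change in CS = 98 - 320.8889 = -222.8889.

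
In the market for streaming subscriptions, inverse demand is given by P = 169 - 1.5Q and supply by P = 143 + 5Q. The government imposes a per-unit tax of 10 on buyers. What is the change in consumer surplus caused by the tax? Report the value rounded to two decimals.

-7.46

Pre-tax equilibrium: 169 - 1.5Q = 143 + 5Q gives Q* = 4, P* = 163.
With the tax, buyers' net willingness to pay falls by 10: (169 - 10) - 1.5Q = 143 + 5Q, so Q_t = 2.4615. Buyers pay P_b = 165.3077; sellers receive P_s = P_b - 10 = 155.3077.
Consumers lose the trapezoid between P* and P_b out to Q_t plus the triangle from Q_t to Q*: change in CS = 4.5444 - 12 = -7.4556.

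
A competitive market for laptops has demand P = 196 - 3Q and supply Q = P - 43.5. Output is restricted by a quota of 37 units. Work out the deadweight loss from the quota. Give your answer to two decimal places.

2.53

Rewriting supply in inverse form: P = 43.5 + Q.
Without the quota, 196 - 3Q = 43.5 + Q gives Q* = 38.125.
At Q = 37 the demand price is 196 - 3(37) = 85 and the supply price is 43.5 + (37) = 80.5.
DWL = (1/2)(gap between curves at 37) x (Q* - 37) = (1/2)(4.5)(1.125) = 2.5312.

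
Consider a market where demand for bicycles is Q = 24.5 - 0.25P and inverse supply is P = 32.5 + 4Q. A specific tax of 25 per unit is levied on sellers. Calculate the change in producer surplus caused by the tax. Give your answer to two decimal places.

-82.81

Rewriting demand in inverse form: P = 98 - 4Q.
Pre-tax equilibrium: 98 - 4Q = 32.5 + 4Q gives Q* = 8.1875, P* = 65.25.
With the tax, sellers need 25 more per unit: 98 - 4Q = 32.5 + 4Q + 25, so Q_t = 5.0625. Buyers pay P_b = 77.75; sellers receive P_s = P_b - 25 = 52.75.
Producers lose the trapezoid between P_s and P* out to Q_t plus the triangle from Q_t to Q*: change in PS = 51.2578 - 134.0703 = -82.8125.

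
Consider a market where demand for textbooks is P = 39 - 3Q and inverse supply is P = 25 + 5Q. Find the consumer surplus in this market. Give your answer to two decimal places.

Equilibrium: 39 - 3Q = 25 + 5Q, so Q* = 1.75 and P* = 33.75.
Consumer surplus is the triangle under demand above P*: (1/2)(1.75)(39 - 33.75) = (1/2)(1.75)(5.25) = 4.5938.

4.59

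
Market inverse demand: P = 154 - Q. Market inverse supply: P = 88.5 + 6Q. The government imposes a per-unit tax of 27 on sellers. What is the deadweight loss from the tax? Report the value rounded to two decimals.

52.07

Without the tax, 154 - Q = 88.5 + 6Q so Q* = 9.3571 and P* = 144.6429.
A tax on sellers shifts supply up by 27: 154 - Q = 88.5 + 6Q + 27, so Q_t = 5.5. Buyers pay P_b = 148.5; sellers receive P_s = P_b - 27 = 121.5.
Deadweight loss is the triangle between the curves from Q_t to Q*: (1/2)(9.3571 - 5.5)(27) = 52.0714.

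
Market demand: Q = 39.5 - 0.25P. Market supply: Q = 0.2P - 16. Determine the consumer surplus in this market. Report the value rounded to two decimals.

Rewriting demand in inverse form: P = 158 - 4Q.
Rewriting supply in inverse form: P = 80 + 5Q.
Set 158 - 4Q = 80 + 5Q, which gives 78 = 9Q, so Q* = 8.6667 and P* = 158 - 4(8.6667) = 123.3333.
CS is the area between the demand curve and P* from 0 to Q*: (1/2)(8.6667)(34.6667) = 150.2222.

150.22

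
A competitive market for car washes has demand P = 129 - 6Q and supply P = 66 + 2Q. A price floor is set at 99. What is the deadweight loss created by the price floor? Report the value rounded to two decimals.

33.06

Free-market equilibrium: 129 - 6Q = 66 + 2Q gives Q* = 7.875, P* = 81.75.
At P = 99, buyers demand (129 - 99)/6 = 5 while sellers would supply more, so the quantity traded is 5 at price 99.
At Q = 5 the demand price is 99 and the supply price is 76. Deadweight loss is the triangle between the curves from 5 to 7.875: (1/2)(99 - 76)(7.875 - 5) = 33.0625.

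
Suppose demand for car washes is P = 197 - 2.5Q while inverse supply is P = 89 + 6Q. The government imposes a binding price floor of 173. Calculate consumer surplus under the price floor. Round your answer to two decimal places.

Free-market equilibrium: 197 - 2.5Q = 89 + 6Q gives Q* = 12.7059, P* = 165.2353.
At the floor price 173, quantity demanded is (197 - 173)/2.5 = 9.6; demand is the short side, so Q = 9.6 trades at P = 173.
CS is the triangle under demand above 173: (1/2)(9.6)(197 - 173) = 115.2.

115.20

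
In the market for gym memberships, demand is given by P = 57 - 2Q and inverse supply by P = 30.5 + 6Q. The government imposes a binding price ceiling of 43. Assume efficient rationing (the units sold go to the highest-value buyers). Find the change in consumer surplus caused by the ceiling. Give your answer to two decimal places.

13.85

Free-market equilibrium: 57 - 2Q = 30.5 + 6Q gives Q* = 3.3125, P* = 50.375.
At the ceiling price 43, quantity supplied is (43 - 30.5)/6 = 2.0833; supply is the short side, so Q = 2.0833 trades at P = 43.
CS goes from (1/2)(3.3125)(6.625) = 10.9727 to 24.8264 (computed as (57 - 43)(2.0833) - (1/2)(2)(2.0833)^2), a change of 13.8537.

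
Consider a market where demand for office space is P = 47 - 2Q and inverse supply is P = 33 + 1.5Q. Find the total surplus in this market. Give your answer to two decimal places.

Equilibrium: 47 - 2Q = 33 + 1.5Q, so Q* = 4 and P* = 39.
CS = (1/2)(4)(8) = 16 and PS = (1/2)(4)(6) = 12, so total surplus = 28.

28.00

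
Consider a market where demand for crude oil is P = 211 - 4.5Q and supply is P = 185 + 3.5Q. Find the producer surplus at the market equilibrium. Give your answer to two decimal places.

18.48

Set 211 - 4.5Q = 185 + 3.5Q, which gives 26 = 8Q, so Q* = 3.25 and P* = 211 - 4.5(3.25) = 196.375.
The supply curve's price intercept is 185, so PS = (1/2)(Q*)(P* - 185) = (1/2)(3.25)(11.375) = 18.4844.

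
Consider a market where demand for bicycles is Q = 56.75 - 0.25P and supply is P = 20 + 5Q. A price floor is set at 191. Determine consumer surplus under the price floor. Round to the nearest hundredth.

162.00

Rewriting demand in inverse form: P = 227 - 4Q.
Without the control, 227 - 4Q = 20 + 5Q so Q* = 23 and P* = 135.
At the floor price 191, quantity demanded is (227 - 191)/4 = 9; demand is the short side, so Q = 9 trades at P = 191.
CS is the triangle under demand above 191: (1/2)(9)(227 - 191) = 162.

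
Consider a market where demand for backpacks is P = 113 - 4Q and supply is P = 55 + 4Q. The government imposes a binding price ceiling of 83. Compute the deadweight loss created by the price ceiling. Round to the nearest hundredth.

0.25

Free-market equilibrium: 113 - 4Q = 55 + 4Q gives Q* = 7.25, P* = 84.
At P = 83, sellers supply (83 - 55)/4 = 7 while buyers want more, so the quantity traded is 7 at price 83.
At Q = 7 the demand price is 85 and the supply price is 83. Deadweight loss is the triangle between the curves from 7 to 7.25: (1/2)(85 - 83)(7.25 - 7) = 0.25.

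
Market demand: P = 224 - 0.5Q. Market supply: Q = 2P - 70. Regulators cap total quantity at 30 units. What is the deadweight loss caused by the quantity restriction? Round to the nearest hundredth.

Rewriting supply in inverse form: P = 35 + 0.5Q.
Without the quota, 224 - 0.5Q = 35 + 0.5Q gives Q* = 189.
At Q = 30 the demand price is 224 - 0.5(30) = 209 and the supply price is 35 + 0.5(30) = 50.
Deadweight loss is the triangle between the curves from 30 to 189: (1/2)(209 - 50)(189 - 30) = 12640.5.

12640.50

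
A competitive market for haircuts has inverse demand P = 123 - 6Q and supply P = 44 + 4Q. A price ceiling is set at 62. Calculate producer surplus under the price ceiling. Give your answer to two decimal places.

40.50

Free-market equilibrium: 123 - 6Q = 44 + 4Q gives Q* = 7.9, P* = 75.6.
At the ceiling price 62, quantity supplied is (62 - 44)/4 = 4.5; supply is the short side, so Q = 4.5 trades at P = 62.
PS is the triangle above supply below 62: (1/2)(4.5)(62 - 44) = 40.5.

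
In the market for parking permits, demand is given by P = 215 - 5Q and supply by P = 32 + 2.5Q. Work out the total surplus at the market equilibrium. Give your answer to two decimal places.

2232.60

Set 215 - 5Q = 32 + 2.5Q, which gives 183 = 7.5Q, so Q* = 24.4 and P* = 215 - 5(24.4) = 93.
CS = (1/2)(24.4)(122) = 1488.4 and PS = (1/2)(24.4)(61) = 744.2, so total surplus = 2232.6.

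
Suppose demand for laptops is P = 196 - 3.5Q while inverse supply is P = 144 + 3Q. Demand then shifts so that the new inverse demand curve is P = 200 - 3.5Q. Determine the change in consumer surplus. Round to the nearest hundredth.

17.89

Initial equilibrium: Q_0 = 8, P_0 = 168; CS_0 = (1/2)(8)(28) = 112, PS_0 = (1/2)(8)(24) = 96.
New equilibrium: 200 - 3.5Q = 144 + 3Q gives Q_1 = 8.6154, P_1 = 169.8462; CS_1 = 129.8935, PS_1 = 111.3373.
Change in consumer surplus = 129.8935 - 112 = 17.8935.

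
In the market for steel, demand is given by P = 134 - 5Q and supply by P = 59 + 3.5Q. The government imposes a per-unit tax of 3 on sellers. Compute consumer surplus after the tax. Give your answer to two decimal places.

179.38

Without the tax, 134 - 5Q = 59 + 3.5Q so Q* = 8.8235 and P* = 89.8824.
With the tax, sellers need 3 more per unit: 134 - 5Q = 59 + 3.5Q + 3, so Q_t = 8.4706. Buyers pay P_b = 91.6471; sellers receive P_s = P_b - 3 = 88.6471.
Consumer surplus is the triangle under demand above P_b: (1/2)(8.4706)(134 - 91.6471) = 179.3772.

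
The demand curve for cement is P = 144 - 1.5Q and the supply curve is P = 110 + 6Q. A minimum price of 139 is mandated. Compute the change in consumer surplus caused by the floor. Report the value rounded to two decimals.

Free-market equilibrium: 144 - 1.5Q = 110 + 6Q gives Q* = 4.5333, P* = 137.2.
At P = 139, buyers demand (144 - 139)/1.5 = 3.3333 while sellers would supply more, so the quantity traded is 3.3333 at price 139.
CS goes from (1/2)(4.5333)(6.8) = 15.4133 to 8.3333 (computed as (144 - 139)(3.3333) - (1/2)(1.5)(3.3333)^2), a change of -7.08.

-7.08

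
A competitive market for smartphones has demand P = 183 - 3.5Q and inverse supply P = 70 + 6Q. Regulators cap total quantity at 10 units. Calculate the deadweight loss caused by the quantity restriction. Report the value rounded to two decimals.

Unrestricted equilibrium: Q* = (183 - 70)/(3.5 + 6) = 11.8947.
At Q = 10 the demand price is 183 - 3.5(10) = 148 and the supply price is 70 + 6(10) = 130.
DWL = (1/2)(gap between curves at 10) x (Q* - 10) = (1/2)(18)(1.8947) = 17.0526.

17.05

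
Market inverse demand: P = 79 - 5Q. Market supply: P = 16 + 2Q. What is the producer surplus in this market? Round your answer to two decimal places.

81.00

Equilibrium: 79 - 5Q = 16 + 2Q, so Q* = 9 and P* = 34.
The supply curve's price intercept is 16, so PS = (1/2)(Q*)(P* - 16) = (1/2)(9)(18) = 81.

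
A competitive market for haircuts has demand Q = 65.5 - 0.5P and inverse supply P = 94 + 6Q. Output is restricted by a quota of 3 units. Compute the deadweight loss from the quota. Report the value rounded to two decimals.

Rewriting demand in inverse form: P = 131 - 2Q.
Without the quota, 131 - 2Q = 94 + 6Q gives Q* = 4.625.
At Q = 3 the demand price is 131 - 2(3) = 125 and the supply price is 94 + 6(3) = 112.
DWL = (1/2)(gap between curves at 3) x (Q* - 3) = (1/2)(13)(1.625) = 10.5625.

10.56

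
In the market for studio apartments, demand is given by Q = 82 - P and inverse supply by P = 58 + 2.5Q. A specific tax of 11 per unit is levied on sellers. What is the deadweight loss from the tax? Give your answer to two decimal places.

Rewriting demand in inverse form: P = 82 - Q.
Without the tax, 82 - Q = 58 + 2.5Q so Q* = 6.8571 and P* = 75.1429.
With the tax, sellers need 11 more per unit: 82 - Q = 58 + 2.5Q + 11, so Q_t = 3.7143. Buyers pay P_b = 78.2857; sellers receive P_s = P_b - 11 = 67.2857.
Deadweight loss is the triangle between the curves from Q_t to Q*: (1/2)(6.8571 - 3.7143)(11) = 17.2857.

17.29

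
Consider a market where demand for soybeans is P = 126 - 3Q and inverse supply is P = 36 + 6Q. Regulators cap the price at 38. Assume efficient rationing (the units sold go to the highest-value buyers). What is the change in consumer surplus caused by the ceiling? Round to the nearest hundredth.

-120.83

Without the control, 126 - 3Q = 36 + 6Q so Q* = 10 and P* = 96.
At the ceiling price 38, quantity supplied is (38 - 36)/6 = 0.3333; supply is the short side, so Q = 0.3333 trades at P = 38.
CS goes from (1/2)(10)(30) = 150 to 29.1667 (computed as (126 - 38)(0.3333) - (1/2)(3)(0.3333)^2), a change of -120.8333.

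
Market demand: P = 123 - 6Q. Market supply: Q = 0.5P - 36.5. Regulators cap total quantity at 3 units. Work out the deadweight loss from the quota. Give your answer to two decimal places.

Rewriting supply in inverse form: P = 73 + 2Q.
Without the quota, 123 - 6Q = 73 + 2Q gives Q* = 6.25.
At Q = 3 the demand price is 123 - 6(3) = 105 and the supply price is 73 + 2(3) = 79.
Deadweight loss is the triangle between the curves from 3 to 6.25: (1/2)(105 - 79)(6.25 - 3) = 42.25.

42.25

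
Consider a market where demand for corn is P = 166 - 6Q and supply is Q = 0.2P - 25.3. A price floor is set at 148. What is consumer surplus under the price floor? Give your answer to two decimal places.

Rewriting supply in inverse form: P = 126.5 + 5Q.
Free-market equilibrium: 166 - 6Q = 126.5 + 5Q gives Q* = 3.5909, P* = 144.4545.
At the floor price 148, quantity demanded is (166 - 148)/6 = 3; demand is the short side, so Q = 3 trades at P = 148.
CS is the triangle under demand above 148: (1/2)(3)(166 - 148) = 27.

27.00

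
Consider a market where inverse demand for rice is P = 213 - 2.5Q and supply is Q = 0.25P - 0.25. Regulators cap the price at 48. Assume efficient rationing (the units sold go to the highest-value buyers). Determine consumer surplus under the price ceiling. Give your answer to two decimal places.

1766.17

Rewriting supply in inverse form: P = 1 + 4Q.
Free-market equilibrium: 213 - 2.5Q = 1 + 4Q gives Q* = 32.6154, P* = 131.4615.
At P = 48, sellers supply (48 - 1)/4 = 11.75 while buyers want more, so the quantity traded is 11.75 at price 48.
The demand price at Q = 11.75 is 183.625. CS is the trapezoid between demand and 48 over [0, 11.75]: (1/2)[(213 - 48) + (183.625 - 48)](11.75) = 1766.1719.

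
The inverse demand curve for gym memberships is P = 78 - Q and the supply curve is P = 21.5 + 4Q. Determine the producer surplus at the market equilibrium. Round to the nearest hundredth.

Equilibrium: 78 - Q = 21.5 + 4Q, so Q* = 11.3 and P* = 66.7.
PS is the area between P* and the supply curve from 0 to Q*: (1/2)(11.3)(45.2) = 255.38.

255.38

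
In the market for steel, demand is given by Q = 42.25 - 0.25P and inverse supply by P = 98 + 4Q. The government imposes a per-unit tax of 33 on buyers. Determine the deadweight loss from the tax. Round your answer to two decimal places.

68.06

Rewriting demand in inverse form: P = 169 - 4Q.
Without the tax, 169 - 4Q = 98 + 4Q so Q* = 8.875 and P* = 133.5.
A tax on buyers shifts demand down by 33: (169 - 33) - 4Q = 98 + 4Q, so Q_t = 4.75. Buyers pay P_b = 150; sellers receive P_s = P_b - 33 = 117.
The welfare triangle lost has base Q* - Q_t = 4.125 and height t = 33, so DWL = (1/2)(4.125)(33) = 68.0625.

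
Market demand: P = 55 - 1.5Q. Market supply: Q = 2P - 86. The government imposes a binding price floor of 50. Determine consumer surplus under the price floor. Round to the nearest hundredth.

8.33

Rewriting supply in inverse form: P = 43 + 0.5Q.
Without the control, 55 - 1.5Q = 43 + 0.5Q so Q* = 6 and P* = 46.
At the floor price 50, quantity demanded is (55 - 50)/1.5 = 3.3333; demand is the short side, so Q = 3.3333 trades at P = 50.
CS is the triangle under demand above 50: (1/2)(3.3333)(55 - 50) = 8.3333.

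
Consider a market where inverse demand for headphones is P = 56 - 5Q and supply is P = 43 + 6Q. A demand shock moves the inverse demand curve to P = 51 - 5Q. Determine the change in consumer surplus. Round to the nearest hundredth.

Initial equilibrium: Q_0 = 1.1818, P_0 = 50.0909; CS_0 = (1/2)(1.1818)(5.9091) = 3.4917, PS_0 = (1/2)(1.1818)(7.0909) = 4.1901.
New equilibrium: 51 - 5Q = 43 + 6Q gives Q_1 = 0.7273, P_1 = 47.3636; CS_1 = 1.3223, PS_1 = 1.5868.
Change in consumer surplus = 1.3223 - 3.4917 = -2.1694.

-2.17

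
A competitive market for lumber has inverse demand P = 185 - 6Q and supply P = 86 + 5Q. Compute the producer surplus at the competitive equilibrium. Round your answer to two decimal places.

202.50

Setting demand equal to supply, 99 = 11Q, so Q* = 9 and P* = 131.
Producer surplus is the triangle above supply below P*: (1/2)(9)(131 - 86) = (1/2)(9)(45) = 202.5.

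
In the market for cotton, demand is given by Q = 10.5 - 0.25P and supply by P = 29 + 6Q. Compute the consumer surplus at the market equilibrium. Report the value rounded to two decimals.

Rewriting demand in inverse form: P = 42 - 4Q.
Set 42 - 4Q = 29 + 6Q, which gives 13 = 10Q, so Q* = 1.3 and P* = 42 - 4(1.3) = 36.8.
The demand choke price is 42, so CS = (1/2)(Q*)(42 - P*) = (1/2)(1.3)(5.2) = 3.38.

3.38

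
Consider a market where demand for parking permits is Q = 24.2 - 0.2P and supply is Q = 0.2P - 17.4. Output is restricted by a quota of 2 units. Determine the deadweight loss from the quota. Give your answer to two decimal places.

9.80

Rewriting demand in inverse form: P = 121 - 5Q.
Rewriting supply in inverse form: P = 87 + 5Q.
Unrestricted equilibrium: Q* = (121 - 87)/(5 + 5) = 3.4.
At Q = 2 the demand price is 121 - 5(2) = 111 and the supply price is 87 + 5(2) = 97.
Deadweight loss is the triangle between the curves from 2 to 3.4: (1/2)(111 - 97)(3.4 - 2) = 9.8.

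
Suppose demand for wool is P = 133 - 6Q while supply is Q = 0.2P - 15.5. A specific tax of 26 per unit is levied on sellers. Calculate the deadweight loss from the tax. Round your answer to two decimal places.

Rewriting supply in inverse form: P = 77.5 + 5Q.
Without the tax, 133 - 6Q = 77.5 + 5Q so Q* = 5.0455 and P* = 102.7273.
With the tax, sellers need 26 more per unit: 133 - 6Q = 77.5 + 5Q + 26, so Q_t = 2.6818. Buyers pay P_b = 116.9091; sellers receive P_s = P_b - 26 = 90.9091.
The welfare triangle lost has base Q* - Q_t = 2.3636 and height t = 26, so DWL = (1/2)(2.3636)(26) = 30.7273.

30.73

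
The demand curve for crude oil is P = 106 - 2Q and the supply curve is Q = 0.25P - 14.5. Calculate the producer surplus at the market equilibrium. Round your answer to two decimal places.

Rewriting supply in inverse form: P = 58 + 4Q.
Setting demand equal to supply, 48 = 6Q, so Q* = 8 and P* = 90.
The supply curve's price intercept is 58, so PS = (1/2)(Q*)(P* - 58) = (1/2)(8)(32) = 128.

128.00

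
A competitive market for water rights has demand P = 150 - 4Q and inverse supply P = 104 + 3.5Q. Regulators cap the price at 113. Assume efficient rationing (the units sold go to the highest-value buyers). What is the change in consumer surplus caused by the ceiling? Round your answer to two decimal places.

6.68

Without the control, 150 - 4Q = 104 + 3.5Q so Q* = 6.1333 and P* = 125.4667.
At the ceiling price 113, quantity supplied is (113 - 104)/3.5 = 2.5714; supply is the short side, so Q = 2.5714 trades at P = 113.
CS goes from (1/2)(6.1333)(24.5333) = 75.2356 to 81.9184 (computed as (150 - 113)(2.5714) - (1/2)(4)(2.5714)^2), a change of 6.6828.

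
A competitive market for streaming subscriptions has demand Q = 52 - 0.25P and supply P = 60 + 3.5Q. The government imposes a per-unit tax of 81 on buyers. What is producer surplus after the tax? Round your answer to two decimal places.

Rewriting demand in inverse form: P = 208 - 4Q.
Pre-tax equilibrium: 208 - 4Q = 60 + 3.5Q gives Q* = 19.7333, P* = 129.0667.
With the tax, buyers' net willingness to pay falls by 81: (208 - 81) - 4Q = 60 + 3.5Q, so Q_t = 8.9333. Buyers pay P_b = 172.2667; sellers receive P_s = P_b - 81 = 91.2667.
PS = (1/2)(Q_t)(P_s - 60) = (1/2)(8.9333)(31.2667) = 139.6578.

139.66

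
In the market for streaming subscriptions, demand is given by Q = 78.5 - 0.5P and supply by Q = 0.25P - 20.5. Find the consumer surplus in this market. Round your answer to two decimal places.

Rewriting demand in inverse form: P = 157 - 2Q.
Rewriting supply in inverse form: P = 82 + 4Q.
Equilibrium: 157 - 2Q = 82 + 4Q, so Q* = 12.5 and P* = 132.
Consumer surplus is the triangle under demand above P*: (1/2)(12.5)(157 - 132) = (1/2)(12.5)(25) = 156.25.

156.25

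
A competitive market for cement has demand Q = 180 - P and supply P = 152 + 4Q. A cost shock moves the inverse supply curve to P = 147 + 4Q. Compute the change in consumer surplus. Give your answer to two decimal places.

Rewriting demand in inverse form: P = 180 - Q.
Initial equilibrium: Q_0 = 5.6, P_0 = 174.4; CS_0 = (1/2)(5.6)(5.6) = 15.68, PS_0 = (1/2)(5.6)(22.4) = 62.72.
New equilibrium: 180 - Q = 147 + 4Q gives Q_1 = 6.6, P_1 = 173.4; CS_1 = 21.78, PS_1 = 87.12.
Change in consumer surplus = 21.78 - 15.68 = 6.1.

6.10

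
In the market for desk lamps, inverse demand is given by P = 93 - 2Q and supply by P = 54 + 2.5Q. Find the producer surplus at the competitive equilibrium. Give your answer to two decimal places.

93.89

Set 93 - 2Q = 54 + 2.5Q, which gives 39 = 4.5Q, so Q* = 8.6667 and P* = 93 - 2(8.6667) = 75.6667.
Producer surplus is the triangle above supply below P*: (1/2)(8.6667)(75.6667 - 54) = (1/2)(8.6667)(21.6667) = 93.8889.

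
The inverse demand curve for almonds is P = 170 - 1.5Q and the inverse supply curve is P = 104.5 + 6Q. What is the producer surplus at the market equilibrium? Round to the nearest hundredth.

228.81

Equilibrium: 170 - 1.5Q = 104.5 + 6Q, so Q* = 8.7333 and P* = 156.9.
The supply curve's price intercept is 104.5, so PS = (1/2)(Q*)(P* - 104.5) = (1/2)(8.7333)(52.4) = 228.8133.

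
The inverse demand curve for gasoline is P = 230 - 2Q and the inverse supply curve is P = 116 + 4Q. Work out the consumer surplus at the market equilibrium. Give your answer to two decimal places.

361.00

Set 230 - 2Q = 116 + 4Q, which gives 114 = 6Q, so Q* = 19 and P* = 230 - 2(19) = 192.
The demand choke price is 230, so CS = (1/2)(Q*)(230 - P*) = (1/2)(19)(38) = 361.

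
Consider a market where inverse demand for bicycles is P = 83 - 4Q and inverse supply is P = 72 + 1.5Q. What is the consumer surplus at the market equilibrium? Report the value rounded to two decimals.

8.00

Set 83 - 4Q = 72 + 1.5Q, which gives 11 = 5.5Q, so Q* = 2 and P* = 83 - 4(2) = 75.
Consumer surplus is the triangle under demand above P*: (1/2)(2)(83 - 75) = (1/2)(2)(8) = 8.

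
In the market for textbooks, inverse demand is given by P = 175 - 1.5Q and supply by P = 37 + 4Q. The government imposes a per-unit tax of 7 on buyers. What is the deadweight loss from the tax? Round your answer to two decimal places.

4.45

Without the tax, 175 - 1.5Q = 37 + 4Q so Q* = 25.0909 and P* = 137.3636.
With the tax, buyers' net willingness to pay falls by 7: (175 - 7) - 1.5Q = 37 + 4Q, so Q_t = 23.8182. Buyers pay P_b = 139.2727; sellers receive P_s = P_b - 7 = 132.2727.
The welfare triangle lost has base Q* - Q_t = 1.2727 and height t = 7, so DWL = (1/2)(1.2727)(7) = 4.4545.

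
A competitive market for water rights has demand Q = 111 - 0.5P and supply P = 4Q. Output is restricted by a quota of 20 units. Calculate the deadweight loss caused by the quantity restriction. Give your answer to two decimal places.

867.00

Rewriting demand in inverse form: P = 222 - 2Q.
Without the quota, 222 - 2Q = 4Q gives Q* = 37.
At Q = 20 the demand price is 222 - 2(20) = 182 and the supply price is 0 + 4(20) = 80.
DWL = (1/2)(gap between curves at 20) x (Q* - 20) = (1/2)(102)(17) = 867.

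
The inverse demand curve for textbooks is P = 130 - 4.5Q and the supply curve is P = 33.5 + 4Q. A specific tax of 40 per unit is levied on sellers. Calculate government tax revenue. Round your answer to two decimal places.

265.88

Without the tax, 130 - 4.5Q = 33.5 + 4Q so Q* = 11.3529 and P* = 78.9118.
With the tax, sellers need 40 more per unit: 130 - 4.5Q = 33.5 + 4Q + 40, so Q_t = 6.6471. Buyers pay P_b = 100.0882; sellers receive P_s = P_b - 40 = 60.0882.
Tax revenue = t x Q_t = 40 x 6.6471 = 265.8824.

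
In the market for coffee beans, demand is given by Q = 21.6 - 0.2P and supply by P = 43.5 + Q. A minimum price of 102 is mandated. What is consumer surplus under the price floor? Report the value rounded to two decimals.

Rewriting demand in inverse form: P = 108 - 5Q.
Free-market equilibrium: 108 - 5Q = 43.5 + Q gives Q* = 10.75, P* = 54.25.
At P = 102, buyers demand (108 - 102)/5 = 1.2 while sellers would supply more, so the quantity traded is 1.2 at price 102.
CS is the triangle under demand above 102: (1/2)(1.2)(108 - 102) = 3.6.

3.60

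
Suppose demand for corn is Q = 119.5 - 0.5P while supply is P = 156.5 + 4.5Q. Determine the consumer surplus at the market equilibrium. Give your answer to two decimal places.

161.09

Rewriting demand in inverse form: P = 239 - 2Q.
Setting demand equal to supply, 82.5 = 6.5Q, so Q* = 12.6923 and P* = 213.6154.
The demand choke price is 239, so CS = (1/2)(Q*)(239 - P*) = (1/2)(12.6923)(25.3846) = 161.0947.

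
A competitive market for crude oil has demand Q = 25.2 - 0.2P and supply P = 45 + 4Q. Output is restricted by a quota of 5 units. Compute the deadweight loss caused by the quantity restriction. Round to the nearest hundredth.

72.00

Rewriting demand in inverse form: P = 126 - 5Q.
Unrestricted equilibrium: Q* = (126 - 45)/(5 + 4) = 9.
At Q = 5 the demand price is 126 - 5(5) = 101 and the supply price is 45 + 4(5) = 65.
Deadweight loss is the triangle between the curves from 5 to 9: (1/2)(101 - 65)(9 - 5) = 72.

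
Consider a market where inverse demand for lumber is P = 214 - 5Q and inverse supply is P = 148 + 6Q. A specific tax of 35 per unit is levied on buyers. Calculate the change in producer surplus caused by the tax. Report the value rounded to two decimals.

-84.17

Pre-tax equilibrium: 214 - 5Q = 148 + 6Q gives Q* = 6, P* = 184.
With the tax, buyers' net willingness to pay falls by 35: (214 - 35) - 5Q = 148 + 6Q, so Q_t = 2.8182. Buyers pay P_b = 199.9091; sellers receive P_s = P_b - 35 = 164.9091.
Producers lose the trapezoid between P_s and P* out to Q_t plus the triangle from Q_t to Q*: change in PS = 23.8264 - 108 = -84.1736.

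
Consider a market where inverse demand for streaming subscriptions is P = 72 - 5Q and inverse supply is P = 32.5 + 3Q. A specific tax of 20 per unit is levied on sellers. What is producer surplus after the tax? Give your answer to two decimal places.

Without the tax, 72 - 5Q = 32.5 + 3Q so Q* = 4.9375 and P* = 47.3125.
A tax on sellers shifts supply up by 20: 72 - 5Q = 32.5 + 3Q + 20, so Q_t = 2.4375. Buyers pay P_b = 59.8125; sellers receive P_s = P_b - 20 = 39.8125.
PS = (1/2)(Q_t)(P_s - 32.5) = (1/2)(2.4375)(7.3125) = 8.9121.

8.91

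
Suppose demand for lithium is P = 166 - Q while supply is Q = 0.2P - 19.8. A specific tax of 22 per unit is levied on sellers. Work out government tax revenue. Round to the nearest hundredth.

165.00

Rewriting supply in inverse form: P = 99 + 5Q.
Without the tax, 166 - Q = 99 + 5Q so Q* = 11.1667 and P* = 154.8333.
A tax on sellers shifts supply up by 22: 166 - Q = 99 + 5Q + 22, so Q_t = 7.5. Buyers pay P_b = 158.5; sellers receive P_s = P_b - 22 = 136.5.
Revenue is the tax times quantity traded: 22 x 7.5 = 165.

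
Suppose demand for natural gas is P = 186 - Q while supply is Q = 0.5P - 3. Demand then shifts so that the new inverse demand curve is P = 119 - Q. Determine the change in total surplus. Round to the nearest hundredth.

Rewriting supply in inverse form: P = 6 + 2Q.
Initial equilibrium: Q_0 = 60, P_0 = 126; CS_0 = (1/2)(60)(60) = 1800, PS_0 = (1/2)(60)(120) = 3600.
New equilibrium: 119 - Q = 6 + 2Q gives Q_1 = 37.6667, P_1 = 81.3333; CS_1 = 709.3889, PS_1 = 1418.7778.
Change in total surplus = (709.3889 + 1418.7778) - (1800 + 3600) = -3271.8333.

-3271.83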